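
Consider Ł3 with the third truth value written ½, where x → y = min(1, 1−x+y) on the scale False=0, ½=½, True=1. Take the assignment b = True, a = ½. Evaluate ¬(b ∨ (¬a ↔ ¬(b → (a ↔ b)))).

¬a = ¬½ = ½
a ↔ b = ½ ↔ True = ½
b → (a ↔ b) = True → ½ = ½
¬(b → (a ↔ b)) = ¬½ = ½
¬a ↔ ¬(b → (a ↔ b)) = ½ ↔ ½ = True
b ∨ (¬a ↔ ¬(b → (a ↔ b))) = True ∨ True = True
¬(b ∨ (¬a ↔ ¬(b → (a ↔ b)))) = ¬True = False

False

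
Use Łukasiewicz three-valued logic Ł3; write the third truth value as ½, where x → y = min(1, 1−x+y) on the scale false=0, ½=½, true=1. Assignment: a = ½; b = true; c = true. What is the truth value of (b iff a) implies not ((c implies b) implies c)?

b iff a = true iff ½ = ½
c implies b = true implies true = true
(c implies b) implies c = true implies true = true
not ((c implies b) implies c) = not true = false
(b iff a) implies not ((c implies b) implies c) = ½ implies false = ½

½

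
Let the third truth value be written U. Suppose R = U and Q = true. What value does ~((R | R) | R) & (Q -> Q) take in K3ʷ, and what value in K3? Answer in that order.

U; U

In K3ʷ: R | R = U | U = U
(R | R) | R = U | U = U
~((R | R) | R) = ~U = U
Q -> Q = true -> true = true
~((R | R) | R) & (Q -> Q) = U & true = U
In K3: R | R = U | U = U
(R | R) | R = U | U = U
~((R | R) | R) = ~U = U
Q -> Q = true -> true = true
~((R | R) | R) & (Q -> Q) = U & true = U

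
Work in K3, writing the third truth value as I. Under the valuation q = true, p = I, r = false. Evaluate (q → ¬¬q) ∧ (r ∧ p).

false

¬q = ¬true = false
¬¬q = ¬false = true
q → ¬¬q = true → true = true
r ∧ p = false ∧ I = false
(q → ¬¬q) ∧ (r ∧ p) = true ∧ false = false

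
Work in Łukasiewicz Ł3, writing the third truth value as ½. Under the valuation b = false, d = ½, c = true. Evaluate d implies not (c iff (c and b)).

true

c and b = true and false = false
c iff (c and b) = true iff false = false
not (c iff (c and b)) = not false = true
d implies not (c iff (c and b)) = ½ implies true = true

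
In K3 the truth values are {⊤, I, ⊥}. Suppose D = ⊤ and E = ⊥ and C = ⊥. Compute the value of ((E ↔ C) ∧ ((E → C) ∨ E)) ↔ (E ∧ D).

E ↔ C = ⊥ ↔ ⊥ = ⊤
E → C = ⊥ → ⊥ = ⊤
(E → C) ∨ E = ⊤ ∨ ⊥ = ⊤
(E ↔ C) ∧ ((E → C) ∨ E) = ⊤ ∧ ⊤ = ⊤
E ∧ D = ⊥ ∧ ⊤ = ⊥
((E ↔ C) ∧ ((E → C) ∨ E)) ↔ (E ∧ D) = ⊤ ↔ ⊥ = ⊥

⊥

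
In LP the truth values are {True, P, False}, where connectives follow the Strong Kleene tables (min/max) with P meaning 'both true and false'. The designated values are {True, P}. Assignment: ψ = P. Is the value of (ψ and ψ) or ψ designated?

ψ and ψ = P and P = P
(ψ and ψ) or ψ = P or P = P
P ∈ {True, P}.

Yes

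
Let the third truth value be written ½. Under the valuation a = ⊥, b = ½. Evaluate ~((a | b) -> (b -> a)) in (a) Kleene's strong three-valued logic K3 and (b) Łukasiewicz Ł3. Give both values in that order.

½; ⊥

In Kleene's strong three-valued logic K3: a | b = ⊥ | ½ = ½
b -> a = ½ -> ⊥ = ½  [~½ | ⊥]
(a | b) -> (b -> a) = ½ -> ½ = ½
~((a | b) -> (b -> a)) = ~½ = ½
In Łukasiewicz Ł3: a | b = ⊥ | ½ = ½
b -> a = ½ -> ⊥ = ½
(a | b) -> (b -> a) = ½ -> ½ = ⊤
~((a | b) -> (b -> a)) = ~⊤ = ⊥
They differ because Kleene's strong three-valued logic K3 and Łukasiewicz Ł3 treat ½ differently under implication.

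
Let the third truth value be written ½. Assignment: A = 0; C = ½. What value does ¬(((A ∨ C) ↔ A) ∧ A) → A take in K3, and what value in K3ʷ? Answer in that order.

In K3: A ∨ C = 0 ∨ ½ = ½
(A ∨ C) ↔ A = ½ ↔ 0 = ½
((A ∨ C) ↔ A) ∧ A = ½ ∧ 0 = 0
¬(((A ∨ C) ↔ A) ∧ A) = ¬0 = 1
¬(((A ∨ C) ↔ A) ∧ A) → A = 1 → 0 = 0
In K3ʷ: A ∨ C = 0 ∨ ½ = ½
(A ∨ C) ↔ A = ½ ↔ 0 = ½
((A ∨ C) ↔ A) ∧ A = ½ ∧ 0 = ½
¬(((A ∨ C) ↔ A) ∧ A) = ¬½ = ½
¬(((A ∨ C) ↔ A) ∧ A) → A = ½ → 0 = ½
They differ because K3 and K3ʷ treat ½ differently under the binary connectives.

0; ½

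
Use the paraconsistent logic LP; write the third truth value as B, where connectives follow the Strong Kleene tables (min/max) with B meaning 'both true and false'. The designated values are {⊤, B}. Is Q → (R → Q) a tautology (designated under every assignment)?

Yes

Every assignment of Q, R over {⊤, B, ⊥} gives a value in {⊤, B}.
In particular, with Q=B, R=B: Q → (R → Q) = B.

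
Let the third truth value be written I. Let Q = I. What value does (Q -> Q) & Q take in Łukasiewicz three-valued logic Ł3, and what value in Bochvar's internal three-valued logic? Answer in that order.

I; I

In Łukasiewicz three-valued logic Ł3: Q -> Q = I -> I = true  [min(1, 1−½+½)]
(Q -> Q) & Q = true & I = I
In Bochvar's internal three-valued logic: Q -> Q = I -> I = I  [any arg is the third value ⇒ result is the third value]
(Q -> Q) & Q = I & I = I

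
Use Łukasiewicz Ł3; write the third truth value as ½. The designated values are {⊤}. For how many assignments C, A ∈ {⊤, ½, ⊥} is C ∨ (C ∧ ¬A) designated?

Designated under: (C=⊤, A=⊤); (C=⊤, A=½); (C=⊤, A=⊥).

3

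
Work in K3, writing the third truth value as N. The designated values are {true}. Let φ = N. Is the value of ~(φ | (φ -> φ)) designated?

φ -> φ = N -> N = N  [~N | N]
φ | (φ -> φ) = N | N = N
~(φ | (φ -> φ)) = ~N = N
N ∉ {true}.

No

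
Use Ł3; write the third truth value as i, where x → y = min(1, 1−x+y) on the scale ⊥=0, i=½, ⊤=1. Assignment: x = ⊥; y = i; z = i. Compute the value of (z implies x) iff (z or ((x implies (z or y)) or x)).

z implies x = i implies ⊥ = i
z or y = i or i = i
x implies (z or y) = ⊥ implies i = ⊤
(x implies (z or y)) or x = ⊤ or ⊥ = ⊤
z or ((x implies (z or y)) or x) = i or ⊤ = ⊤
(z implies x) iff (z or ((x implies (z or y)) or x)) = i iff ⊤ = i

i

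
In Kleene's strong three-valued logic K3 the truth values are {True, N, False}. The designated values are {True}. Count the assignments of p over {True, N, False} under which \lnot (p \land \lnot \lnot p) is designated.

p=True: False ·
p=N: N ·
p=False: True ✓

1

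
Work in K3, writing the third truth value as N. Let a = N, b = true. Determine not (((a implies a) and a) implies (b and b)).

a implies a = N implies N = N  [not N or N]
(a implies a) and a = N and N = N
b and b = true and true = true
((a implies a) and a) implies (b and b) = N implies true = true
not (((a implies a) and a) implies (b and b)) = not true = false

false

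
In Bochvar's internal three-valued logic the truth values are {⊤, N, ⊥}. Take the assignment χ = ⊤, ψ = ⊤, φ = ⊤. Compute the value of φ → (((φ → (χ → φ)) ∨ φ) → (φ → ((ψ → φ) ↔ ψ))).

χ → φ = ⊤ → ⊤ = ⊤
φ → (χ → φ) = ⊤ → ⊤ = ⊤
(φ → (χ → φ)) ∨ φ = ⊤ ∨ ⊤ = ⊤
ψ → φ = ⊤ → ⊤ = ⊤
(ψ → φ) ↔ ψ = ⊤ ↔ ⊤ = ⊤
φ → ((ψ → φ) ↔ ψ) = ⊤ → ⊤ = ⊤
((φ → (χ → φ)) ∨ φ) → (φ → ((ψ → φ) ↔ ψ)) = ⊤ → ⊤ = ⊤
φ → (((φ → (χ → φ)) ∨ φ) → (φ → ((ψ → φ) ↔ ψ))) = ⊤ → ⊤ = ⊤

⊤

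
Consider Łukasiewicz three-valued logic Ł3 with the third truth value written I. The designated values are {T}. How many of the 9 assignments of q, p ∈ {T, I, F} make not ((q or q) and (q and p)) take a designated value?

Of the 9 assignments, 5 give a value in {T}.

5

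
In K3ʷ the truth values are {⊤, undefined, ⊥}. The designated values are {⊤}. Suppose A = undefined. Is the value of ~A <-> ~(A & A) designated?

No

~A = ~undefined = undefined
A & A = undefined & undefined = undefined
~(A & A) = ~undefined = undefined
~A <-> ~(A & A) = undefined <-> undefined = undefined
undefined ∉ {⊤}.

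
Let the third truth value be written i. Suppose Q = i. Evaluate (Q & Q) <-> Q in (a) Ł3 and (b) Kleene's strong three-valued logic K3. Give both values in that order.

In Ł3: Q & Q = i & i = i
(Q & Q) <-> Q = i <-> i = ⊤  [1 − |½−½|]
In Kleene's strong three-valued logic K3: Q & Q = i & i = i
(Q & Q) <-> Q = i <-> i = i
They differ because Ł3 and Kleene's strong three-valued logic K3 treat i differently under implication.

⊤; i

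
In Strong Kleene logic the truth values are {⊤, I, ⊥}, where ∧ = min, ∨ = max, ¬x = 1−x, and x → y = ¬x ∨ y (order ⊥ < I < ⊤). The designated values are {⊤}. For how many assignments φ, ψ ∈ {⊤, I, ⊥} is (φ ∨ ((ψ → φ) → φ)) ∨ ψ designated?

Of the 9 assignments, 5 give a value in {⊤}.

5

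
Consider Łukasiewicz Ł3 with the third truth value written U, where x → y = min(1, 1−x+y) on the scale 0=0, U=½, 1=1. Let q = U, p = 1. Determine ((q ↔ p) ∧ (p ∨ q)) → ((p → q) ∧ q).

q ↔ p = U ↔ 1 = U  [1 − |½−1|]
p ∨ q = 1 ∨ U = 1
(q ↔ p) ∧ (p ∨ q) = U ∧ 1 = U
p → q = 1 → U = U
(p → q) ∧ q = U ∧ U = U
((q ↔ p) ∧ (p ∨ q)) → ((p → q) ∧ q) = U → U = 1

1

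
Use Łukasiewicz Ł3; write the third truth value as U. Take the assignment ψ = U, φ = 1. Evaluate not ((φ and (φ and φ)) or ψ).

φ and φ = 1 and 1 = 1
φ and (φ and φ) = 1 and 1 = 1
(φ and (φ and φ)) or ψ = 1 or U = 1
not ((φ and (φ and φ)) or ψ) = not 1 = 0

0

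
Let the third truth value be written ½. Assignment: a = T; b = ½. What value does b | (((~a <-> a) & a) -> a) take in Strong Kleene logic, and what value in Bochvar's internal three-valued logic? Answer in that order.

T; ½

In Strong Kleene logic: ~a = ~T = F
~a <-> a = F <-> T = F
(~a <-> a) & a = F & T = F
((~a <-> a) & a) -> a = F -> T = T
b | (((~a <-> a) & a) -> a) = ½ | T = T
In Bochvar's internal three-valued logic: ~a = ~T = F
~a <-> a = F <-> T = F
(~a <-> a) & a = F & T = F
((~a <-> a) & a) -> a = F -> T = T
b | (((~a <-> a) & a) -> a) = ½ | T = ½
They differ because Strong Kleene logic and Bochvar's internal three-valued logic treat ½ differently under the binary connectives.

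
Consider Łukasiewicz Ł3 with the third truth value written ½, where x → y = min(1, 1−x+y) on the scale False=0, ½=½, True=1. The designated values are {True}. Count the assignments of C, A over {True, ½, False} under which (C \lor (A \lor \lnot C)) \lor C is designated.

Of the 9 assignments, 7 give a value in {True}.

7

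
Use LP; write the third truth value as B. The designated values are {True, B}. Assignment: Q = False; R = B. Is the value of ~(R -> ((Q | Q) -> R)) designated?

No

Q | Q = False | False = False
(Q | Q) -> R = False -> B = True  [~False | B]
R -> ((Q | Q) -> R) = B -> True = True
~(R -> ((Q | Q) -> R)) = ~True = False
False ∉ {True, B}.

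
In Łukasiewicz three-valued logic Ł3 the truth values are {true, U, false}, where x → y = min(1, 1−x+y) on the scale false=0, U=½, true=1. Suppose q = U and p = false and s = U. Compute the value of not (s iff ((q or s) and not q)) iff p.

q or s = U or U = U
not q = not U = U
(q or s) and not q = U and U = U
s iff ((q or s) and not q) = U iff U = true  [1 − |½−½|]
not (s iff ((q or s) and not q)) = not true = false
not (s iff ((q or s) and not q)) iff p = false iff false = true

true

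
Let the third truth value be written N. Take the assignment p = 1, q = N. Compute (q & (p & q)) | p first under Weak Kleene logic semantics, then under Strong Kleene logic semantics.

In Weak Kleene logic: p & q = 1 & N = N
q & (p & q) = N & N = N
(q & (p & q)) | p = N | 1 = N
In Strong Kleene logic: p & q = 1 & N = N
q & (p & q) = N & N = N
(q & (p & q)) | p = N | 1 = 1
They differ because Weak Kleene logic and Strong Kleene logic treat N differently under the binary connectives.

N; 1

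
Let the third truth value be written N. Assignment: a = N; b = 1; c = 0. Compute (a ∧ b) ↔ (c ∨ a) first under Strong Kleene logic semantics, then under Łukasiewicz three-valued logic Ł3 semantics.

N; 1

In Strong Kleene logic: a ∧ b = N ∧ 1 = N
c ∨ a = 0 ∨ N = N
(a ∧ b) ↔ (c ∨ a) = N ↔ N = N
In Łukasiewicz three-valued logic Ł3: a ∧ b = N ∧ 1 = N
c ∨ a = 0 ∨ N = N
(a ∧ b) ↔ (c ∨ a) = N ↔ N = 1  [1 − |½−½|]
They differ because Strong Kleene logic and Łukasiewicz three-valued logic Ł3 treat N differently under implication.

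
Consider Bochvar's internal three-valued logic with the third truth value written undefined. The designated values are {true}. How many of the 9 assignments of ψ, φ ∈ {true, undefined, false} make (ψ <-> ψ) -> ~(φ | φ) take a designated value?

Designated under: (ψ=true, φ=false); (ψ=false, φ=false).

2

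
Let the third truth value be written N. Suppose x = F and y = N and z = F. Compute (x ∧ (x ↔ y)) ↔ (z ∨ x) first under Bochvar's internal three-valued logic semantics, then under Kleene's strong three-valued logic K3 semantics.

N; T

In Bochvar's internal three-valued logic: x ↔ y = F ↔ N = N
x ∧ (x ↔ y) = F ∧ N = N
z ∨ x = F ∨ F = F
(x ∧ (x ↔ y)) ↔ (z ∨ x) = N ↔ F = N
In Kleene's strong three-valued logic K3: x ↔ y = F ↔ N = N
x ∧ (x ↔ y) = F ∧ N = F
z ∨ x = F ∨ F = F
(x ∧ (x ↔ y)) ↔ (z ∨ x) = F ↔ F = T
They differ because Bochvar's internal three-valued logic and Kleene's strong three-valued logic K3 treat N differently under the binary connectives.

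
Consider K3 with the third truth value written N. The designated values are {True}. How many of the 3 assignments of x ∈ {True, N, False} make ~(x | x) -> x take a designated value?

1

x=True: True ✓
x=N: N ·
x=False: False ·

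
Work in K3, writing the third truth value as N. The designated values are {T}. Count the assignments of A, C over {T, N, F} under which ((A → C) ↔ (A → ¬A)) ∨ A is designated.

Of the 9 assignments, 6 give a value in {T}.

6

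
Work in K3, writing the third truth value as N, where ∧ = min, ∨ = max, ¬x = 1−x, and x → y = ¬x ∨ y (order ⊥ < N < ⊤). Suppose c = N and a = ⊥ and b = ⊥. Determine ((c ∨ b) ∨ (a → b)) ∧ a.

⊥

c ∨ b = N ∨ ⊥ = N
a → b = ⊥ → ⊥ = ⊤
(c ∨ b) ∨ (a → b) = N ∨ ⊤ = ⊤
((c ∨ b) ∨ (a → b)) ∧ a = ⊤ ∧ ⊥ = ⊥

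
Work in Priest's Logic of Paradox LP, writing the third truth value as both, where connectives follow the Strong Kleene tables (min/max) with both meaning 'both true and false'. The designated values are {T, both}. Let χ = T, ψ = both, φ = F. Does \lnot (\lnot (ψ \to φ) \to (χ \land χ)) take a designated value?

No

ψ \to φ = both \to F = both
\lnot (ψ \to φ) = \lnot both = both
χ \land χ = T \land T = T
\lnot (ψ \to φ) \to (χ \land χ) = both \to T = T
\lnot (\lnot (ψ \to φ) \to (χ \land χ)) = \lnot T = F
F ∉ {T, both}.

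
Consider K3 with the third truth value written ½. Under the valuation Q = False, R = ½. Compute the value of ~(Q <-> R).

½

Q <-> R = False <-> ½ = ½
~(Q <-> R) = ~½ = ½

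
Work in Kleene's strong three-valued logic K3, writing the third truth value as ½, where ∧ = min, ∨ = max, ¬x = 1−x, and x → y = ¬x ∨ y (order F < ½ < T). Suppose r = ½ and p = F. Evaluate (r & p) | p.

r & p = ½ & F = F
(r & p) | p = F | F = F

F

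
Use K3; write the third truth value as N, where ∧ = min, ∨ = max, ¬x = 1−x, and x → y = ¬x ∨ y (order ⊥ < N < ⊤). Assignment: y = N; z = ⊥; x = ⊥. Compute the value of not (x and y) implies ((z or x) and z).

x and y = ⊥ and N = ⊥
not (x and y) = not ⊥ = ⊤
z or x = ⊥ or ⊥ = ⊥
(z or x) and z = ⊥ and ⊥ = ⊥
not (x and y) implies ((z or x) and z) = ⊤ implies ⊥ = ⊥

⊥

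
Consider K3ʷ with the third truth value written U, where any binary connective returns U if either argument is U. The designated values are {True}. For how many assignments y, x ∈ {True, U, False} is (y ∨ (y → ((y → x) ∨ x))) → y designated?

Designated under: (y=True, x=True); (y=True, x=False).

2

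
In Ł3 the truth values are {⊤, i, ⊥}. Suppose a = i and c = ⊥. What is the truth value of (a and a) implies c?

i

a and a = i and i = i
(a and a) implies c = i implies ⊥ = i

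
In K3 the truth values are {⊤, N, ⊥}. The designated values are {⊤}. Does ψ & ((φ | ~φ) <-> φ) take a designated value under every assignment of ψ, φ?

No

Countermodel: ψ=⊤, φ=N gives N, which is not designated.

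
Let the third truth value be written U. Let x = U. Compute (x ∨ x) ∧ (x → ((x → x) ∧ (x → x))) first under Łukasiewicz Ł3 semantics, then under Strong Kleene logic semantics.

In Łukasiewicz Ł3: x ∨ x = U ∨ U = U
x → x = U → U = T  [min(1, 1−½+½)]
x → x = U → U = T
(x → x) ∧ (x → x) = T ∧ T = T
x → ((x → x) ∧ (x → x)) = U → T = T
(x ∨ x) ∧ (x → ((x → x) ∧ (x → x))) = U ∧ T = U
In Strong Kleene logic: x ∨ x = U ∨ U = U
x → x = U → U = U
x → x = U → U = U
(x → x) ∧ (x → x) = U ∧ U = U
x → ((x → x) ∧ (x → x)) = U → U = U
(x ∨ x) ∧ (x → ((x → x) ∧ (x → x))) = U ∧ U = U

U; U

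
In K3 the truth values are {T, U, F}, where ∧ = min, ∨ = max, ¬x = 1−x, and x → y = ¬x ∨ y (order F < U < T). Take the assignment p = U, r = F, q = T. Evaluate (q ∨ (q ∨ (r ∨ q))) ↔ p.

U

r ∨ q = F ∨ T = T
q ∨ (r ∨ q) = T ∨ T = T
q ∨ (q ∨ (r ∨ q)) = T ∨ T = T
(q ∨ (q ∨ (r ∨ q))) ↔ p = T ↔ U = U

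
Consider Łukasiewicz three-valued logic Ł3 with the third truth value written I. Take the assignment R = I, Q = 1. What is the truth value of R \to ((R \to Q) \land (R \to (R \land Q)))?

1

R \to Q = I \to 1 = 1  [min(1, 1−½+1)]
R \land Q = I \land 1 = I
R \to (R \land Q) = I \to I = 1
(R \to Q) \land (R \to (R \land Q)) = 1 \land 1 = 1
R \to ((R \to Q) \land (R \to (R \land Q))) = I \to 1 = 1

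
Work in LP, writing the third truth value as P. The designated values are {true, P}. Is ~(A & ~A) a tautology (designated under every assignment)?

Yes

Every assignment of A over {true, P, false} gives a value in {true, P}.
In particular, with A=P: ~(A & ~A) = P.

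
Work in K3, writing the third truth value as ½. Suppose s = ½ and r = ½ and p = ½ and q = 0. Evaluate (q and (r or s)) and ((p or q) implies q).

0

r or s = ½ or ½ = ½
q and (r or s) = 0 and ½ = 0
p or q = ½ or 0 = ½
(p or q) implies q = ½ implies 0 = ½  [not ½ or 0]
(q and (r or s)) and ((p or q) implies q) = 0 and ½ = 0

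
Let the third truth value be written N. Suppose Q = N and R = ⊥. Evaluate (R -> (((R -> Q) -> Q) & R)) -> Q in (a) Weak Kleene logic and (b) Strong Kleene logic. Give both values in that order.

N; N

In Weak Kleene logic: R -> Q = ⊥ -> N = N  [any arg is the third value ⇒ result is the third value]
(R -> Q) -> Q = N -> N = N
((R -> Q) -> Q) & R = N & ⊥ = N
R -> (((R -> Q) -> Q) & R) = ⊥ -> N = N
(R -> (((R -> Q) -> Q) & R)) -> Q = N -> N = N
In Strong Kleene logic: R -> Q = ⊥ -> N = ⊤  [~⊥ | N]
(R -> Q) -> Q = ⊤ -> N = N
((R -> Q) -> Q) & R = N & ⊥ = ⊥
R -> (((R -> Q) -> Q) & R) = ⊥ -> ⊥ = ⊤
(R -> (((R -> Q) -> Q) & R)) -> Q = ⊤ -> N = N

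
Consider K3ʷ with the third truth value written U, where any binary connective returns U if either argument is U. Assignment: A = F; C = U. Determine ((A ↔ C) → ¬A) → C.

A ↔ C = F ↔ U = U
¬A = ¬F = T
(A ↔ C) → ¬A = U → T = U
((A ↔ C) → ¬A) → C = U → U = U

U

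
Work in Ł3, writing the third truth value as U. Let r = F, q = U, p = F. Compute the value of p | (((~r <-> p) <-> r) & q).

U

~r = ~F = T
~r <-> p = T <-> F = F
(~r <-> p) <-> r = F <-> F = T
((~r <-> p) <-> r) & q = T & U = U
p | (((~r <-> p) <-> r) & q) = F | U = U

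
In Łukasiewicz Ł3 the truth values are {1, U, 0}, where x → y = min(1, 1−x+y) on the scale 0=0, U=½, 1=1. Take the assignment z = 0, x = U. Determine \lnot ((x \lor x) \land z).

x \lor x = U \lor U = U
(x \lor x) \land z = U \land 0 = 0
\lnot ((x \lor x) \land z) = \lnot 0 = 1

1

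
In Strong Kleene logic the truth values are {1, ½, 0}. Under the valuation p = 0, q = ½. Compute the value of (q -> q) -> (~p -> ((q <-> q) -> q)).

½

q -> q = ½ -> ½ = ½  [~½ | ½]
~p = ~0 = 1
q <-> q = ½ <-> ½ = ½
(q <-> q) -> q = ½ -> ½ = ½
~p -> ((q <-> q) -> q) = 1 -> ½ = ½
(q -> q) -> (~p -> ((q <-> q) -> q)) = ½ -> ½ = ½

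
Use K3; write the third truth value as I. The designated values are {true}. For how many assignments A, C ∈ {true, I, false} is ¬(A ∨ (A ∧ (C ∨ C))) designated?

Designated under: (A=false, C=true); (A=false, C=I); (A=false, C=false).

3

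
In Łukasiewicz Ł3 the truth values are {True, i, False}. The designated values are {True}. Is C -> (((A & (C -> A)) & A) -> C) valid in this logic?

Every assignment of C, A over {True, i, False} gives a value in {True}.
In particular, with C=i, A=i: C -> (((A & (C -> A)) & A) -> C) = True.

Yes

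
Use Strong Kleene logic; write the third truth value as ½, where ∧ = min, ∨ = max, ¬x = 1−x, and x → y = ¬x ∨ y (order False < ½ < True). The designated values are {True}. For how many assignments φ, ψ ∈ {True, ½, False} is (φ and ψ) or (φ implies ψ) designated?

5

Of the 9 assignments, 5 give a value in {True}.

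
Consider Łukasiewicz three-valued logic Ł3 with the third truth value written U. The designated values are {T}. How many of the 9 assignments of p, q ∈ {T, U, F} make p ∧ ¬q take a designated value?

1

Designated under: (p=T, q=F).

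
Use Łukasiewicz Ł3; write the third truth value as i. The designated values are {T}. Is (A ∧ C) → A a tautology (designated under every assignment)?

Yes

Every assignment of A, C over {T, i, F} gives a value in {T}.
In particular, with A=i, C=i: (A ∧ C) → A = T.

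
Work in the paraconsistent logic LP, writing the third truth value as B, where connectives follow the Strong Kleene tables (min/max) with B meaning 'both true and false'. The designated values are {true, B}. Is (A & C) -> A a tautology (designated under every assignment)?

Yes

Every assignment of A, C over {true, B, false} gives a value in {true, B}.
In particular, with A=B, C=B: (A & C) -> A = B.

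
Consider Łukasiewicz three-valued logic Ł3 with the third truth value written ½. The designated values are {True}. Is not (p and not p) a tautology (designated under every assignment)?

No

Countermodel: p=½ gives ½, which is not designated.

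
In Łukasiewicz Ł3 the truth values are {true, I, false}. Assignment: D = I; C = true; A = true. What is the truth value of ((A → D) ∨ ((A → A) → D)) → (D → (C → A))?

A → D = true → I = I
A → A = true → true = true
(A → A) → D = true → I = I
(A → D) ∨ ((A → A) → D) = I ∨ I = I
C → A = true → true = true
D → (C → A) = I → true = true
((A → D) ∨ ((A → A) → D)) → (D → (C → A)) = I → true = true

true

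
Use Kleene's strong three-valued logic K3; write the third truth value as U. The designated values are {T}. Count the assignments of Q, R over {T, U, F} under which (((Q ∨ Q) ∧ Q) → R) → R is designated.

Designated under: (Q=T, R=T); (Q=T, R=F); (Q=U, R=T); (Q=F, R=T).

4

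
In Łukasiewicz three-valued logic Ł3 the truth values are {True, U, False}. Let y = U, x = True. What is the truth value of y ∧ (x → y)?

x → y = True → U = U
y ∧ (x → y) = U ∧ U = U

U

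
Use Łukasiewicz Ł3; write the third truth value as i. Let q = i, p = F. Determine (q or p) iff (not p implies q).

T

q or p = i or F = i
not p = not F = T
not p implies q = T implies i = i  [min(1, 1−1+½)]
(q or p) iff (not p implies q) = i iff i = T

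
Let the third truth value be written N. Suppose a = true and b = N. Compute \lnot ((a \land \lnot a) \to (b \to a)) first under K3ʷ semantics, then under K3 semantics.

N; false

In K3ʷ: \lnot a = \lnot true = false
a \land \lnot a = true \land false = false
b \to a = N \to true = N
(a \land \lnot a) \to (b \to a) = false \to N = N
\lnot ((a \land \lnot a) \to (b \to a)) = \lnot N = N
In K3: \lnot a = \lnot true = false
a \land \lnot a = true \land false = false
b \to a = N \to true = true
(a \land \lnot a) \to (b \to a) = false \to true = true
\lnot ((a \land \lnot a) \to (b \to a)) = \lnot true = false
They differ because K3ʷ and K3 treat N differently under the binary connectives.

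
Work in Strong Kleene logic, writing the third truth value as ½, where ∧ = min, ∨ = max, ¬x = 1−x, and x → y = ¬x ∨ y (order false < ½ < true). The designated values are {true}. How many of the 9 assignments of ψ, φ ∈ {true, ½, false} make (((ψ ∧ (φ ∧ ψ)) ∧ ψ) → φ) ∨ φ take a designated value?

7

Of the 9 assignments, 7 give a value in {true}.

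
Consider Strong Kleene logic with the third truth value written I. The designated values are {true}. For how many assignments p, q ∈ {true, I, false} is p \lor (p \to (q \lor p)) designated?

7

Of the 9 assignments, 7 give a value in {true}.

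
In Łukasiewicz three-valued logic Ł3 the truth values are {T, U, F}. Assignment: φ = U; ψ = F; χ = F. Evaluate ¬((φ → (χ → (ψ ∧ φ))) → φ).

U

ψ ∧ φ = F ∧ U = F
χ → (ψ ∧ φ) = F → F = T
φ → (χ → (ψ ∧ φ)) = U → T = T  [min(1, 1−½+1)]
(φ → (χ → (ψ ∧ φ))) → φ = T → U = U
¬((φ → (χ → (ψ ∧ φ))) → φ) = ¬U = U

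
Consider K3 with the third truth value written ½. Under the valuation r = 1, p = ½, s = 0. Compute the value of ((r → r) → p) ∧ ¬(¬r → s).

0

r → r = 1 → 1 = 1
(r → r) → p = 1 → ½ = ½  [¬1 ∨ ½]
¬r = ¬1 = 0
¬r → s = 0 → 0 = 1
¬(¬r → s) = ¬1 = 0
((r → r) → p) ∧ ¬(¬r → s) = ½ ∧ 0 = 0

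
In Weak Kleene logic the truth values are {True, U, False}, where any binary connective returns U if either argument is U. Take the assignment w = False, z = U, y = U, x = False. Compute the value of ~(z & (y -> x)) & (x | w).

y -> x = U -> False = U  [any arg is the third value ⇒ result is the third value]
z & (y -> x) = U & U = U
~(z & (y -> x)) = ~U = U
x | w = False | False = False
~(z & (y -> x)) & (x | w) = U & False = U

U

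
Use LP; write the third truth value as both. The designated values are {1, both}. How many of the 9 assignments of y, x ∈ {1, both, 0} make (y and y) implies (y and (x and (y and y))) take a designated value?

Of the 9 assignments, 8 give a value in {1, both}.

8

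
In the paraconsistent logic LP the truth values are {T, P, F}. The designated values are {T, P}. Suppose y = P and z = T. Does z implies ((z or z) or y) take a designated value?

z or z = T or T = T
(z or z) or y = T or P = T
z implies ((z or z) or y) = T implies T = T
T ∈ {T, P}.

Yes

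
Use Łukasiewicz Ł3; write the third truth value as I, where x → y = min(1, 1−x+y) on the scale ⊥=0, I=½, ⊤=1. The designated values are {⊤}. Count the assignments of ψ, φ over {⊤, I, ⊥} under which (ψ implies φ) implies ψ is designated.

Designated under: (ψ=⊤, φ=⊤); (ψ=⊤, φ=I); (ψ=⊤, φ=⊥); (ψ=I, φ=⊥).

4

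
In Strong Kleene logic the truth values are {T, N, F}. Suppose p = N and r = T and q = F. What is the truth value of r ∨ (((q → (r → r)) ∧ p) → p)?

r → r = T → T = T
q → (r → r) = F → T = T
(q → (r → r)) ∧ p = T ∧ N = N
((q → (r → r)) ∧ p) → p = N → N = N
r ∨ (((q → (r → r)) ∧ p) → p) = T ∨ N = T

T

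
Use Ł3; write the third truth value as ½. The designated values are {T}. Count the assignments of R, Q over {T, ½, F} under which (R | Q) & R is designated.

3

Designated under: (R=T, Q=T); (R=T, Q=½); (R=T, Q=F).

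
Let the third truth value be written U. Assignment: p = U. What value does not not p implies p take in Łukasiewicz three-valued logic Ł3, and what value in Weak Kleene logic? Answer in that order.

1; U

In Łukasiewicz three-valued logic Ł3: not p = not U = U
not not p = not U = U
not not p implies p = U implies U = 1  [min(1, 1−½+½)]
In Weak Kleene logic: not p = not U = U
not not p = not U = U
not not p implies p = U implies U = U  [any arg is the third value ⇒ result is the third value]
They differ because Łukasiewicz three-valued logic Ł3 and Weak Kleene logic treat U differently under the binary connectives.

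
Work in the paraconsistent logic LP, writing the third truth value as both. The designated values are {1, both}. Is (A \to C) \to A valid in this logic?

No

Countermodel: A=0, C=1 gives 0, which is not designated.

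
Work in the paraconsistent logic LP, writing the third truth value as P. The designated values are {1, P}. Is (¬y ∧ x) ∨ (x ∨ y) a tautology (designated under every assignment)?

Countermodel: y=0, x=0 gives 0, which is not designated.

No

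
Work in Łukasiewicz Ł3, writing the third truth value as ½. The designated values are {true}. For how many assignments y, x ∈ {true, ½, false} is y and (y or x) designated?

Designated under: (y=true, x=true); (y=true, x=½); (y=true, x=false).

3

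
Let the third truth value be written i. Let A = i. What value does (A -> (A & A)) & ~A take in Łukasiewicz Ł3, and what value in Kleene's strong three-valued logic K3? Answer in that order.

i; i

In Łukasiewicz Ł3: A & A = i & i = i
A -> (A & A) = i -> i = 1
~A = ~i = i
(A -> (A & A)) & ~A = 1 & i = i
In Kleene's strong three-valued logic K3: A & A = i & i = i
A -> (A & A) = i -> i = i  [~i | i]
~A = ~i = i
(A -> (A & A)) & ~A = i & i = i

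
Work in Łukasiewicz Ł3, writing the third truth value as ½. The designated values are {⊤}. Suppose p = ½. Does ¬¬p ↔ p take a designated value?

Yes

¬p = ¬½ = ½
¬¬p = ¬½ = ½
¬¬p ↔ p = ½ ↔ ½ = ⊤  [1 − |½−½|]
⊤ ∈ {⊤}.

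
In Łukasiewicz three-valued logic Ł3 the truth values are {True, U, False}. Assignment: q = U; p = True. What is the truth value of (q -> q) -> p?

q -> q = U -> U = True  [min(1, 1−½+½)]
(q -> q) -> p = True -> True = True

True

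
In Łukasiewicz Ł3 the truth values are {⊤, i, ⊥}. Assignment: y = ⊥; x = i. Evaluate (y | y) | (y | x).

y | y = ⊥ | ⊥ = ⊥
y | x = ⊥ | i = i
(y | y) | (y | x) = ⊥ | i = i

i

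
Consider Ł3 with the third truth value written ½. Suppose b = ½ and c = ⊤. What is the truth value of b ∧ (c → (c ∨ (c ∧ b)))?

½

c ∧ b = ⊤ ∧ ½ = ½
c ∨ (c ∧ b) = ⊤ ∨ ½ = ⊤
c → (c ∨ (c ∧ b)) = ⊤ → ⊤ = ⊤
b ∧ (c → (c ∨ (c ∧ b))) = ½ ∧ ⊤ = ½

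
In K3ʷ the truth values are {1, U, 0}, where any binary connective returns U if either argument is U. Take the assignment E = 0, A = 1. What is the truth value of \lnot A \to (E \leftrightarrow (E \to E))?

\lnot A = \lnot 1 = 0
E \to E = 0 \to 0 = 1
E \leftrightarrow (E \to E) = 0 \leftrightarrow 1 = 0
\lnot A \to (E \leftrightarrow (E \to E)) = 0 \to 0 = 1

1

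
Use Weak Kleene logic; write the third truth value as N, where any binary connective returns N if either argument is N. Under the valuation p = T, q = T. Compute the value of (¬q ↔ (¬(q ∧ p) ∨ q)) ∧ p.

¬q = ¬T = F
q ∧ p = T ∧ T = T
¬(q ∧ p) = ¬T = F
¬(q ∧ p) ∨ q = F ∨ T = T
¬q ↔ (¬(q ∧ p) ∨ q) = F ↔ T = F
(¬q ↔ (¬(q ∧ p) ∨ q)) ∧ p = F ∧ T = F

F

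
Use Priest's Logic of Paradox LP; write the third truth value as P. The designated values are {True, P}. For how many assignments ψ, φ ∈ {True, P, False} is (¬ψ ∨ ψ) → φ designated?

7

Of the 9 assignments, 7 give a value in {True, P}.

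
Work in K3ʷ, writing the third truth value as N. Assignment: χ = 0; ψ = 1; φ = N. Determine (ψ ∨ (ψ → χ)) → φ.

ψ → χ = 1 → 0 = 0
ψ ∨ (ψ → χ) = 1 ∨ 0 = 1
(ψ ∨ (ψ → χ)) → φ = 1 → N = N  [any arg is the third value ⇒ result is the third value]

N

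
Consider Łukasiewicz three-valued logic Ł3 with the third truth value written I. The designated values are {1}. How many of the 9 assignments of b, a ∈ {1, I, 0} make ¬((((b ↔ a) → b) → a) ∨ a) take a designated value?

2

Designated under: (b=1, a=0); (b=I, a=0).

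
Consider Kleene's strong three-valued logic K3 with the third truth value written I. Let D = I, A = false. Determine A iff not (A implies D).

A implies D = false implies I = true
not (A implies D) = not true = false
A iff not (A implies D) = false iff false = true

true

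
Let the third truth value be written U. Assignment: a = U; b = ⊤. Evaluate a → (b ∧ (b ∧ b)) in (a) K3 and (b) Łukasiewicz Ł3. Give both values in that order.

In K3: b ∧ b = ⊤ ∧ ⊤ = ⊤
b ∧ (b ∧ b) = ⊤ ∧ ⊤ = ⊤
a → (b ∧ (b ∧ b)) = U → ⊤ = ⊤
In Łukasiewicz Ł3: b ∧ b = ⊤ ∧ ⊤ = ⊤
b ∧ (b ∧ b) = ⊤ ∧ ⊤ = ⊤
a → (b ∧ (b ∧ b)) = U → ⊤ = ⊤  [min(1, 1−½+1)]

⊤; ⊤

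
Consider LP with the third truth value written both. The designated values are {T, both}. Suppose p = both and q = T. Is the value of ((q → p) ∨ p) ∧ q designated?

q → p = T → both = both  [¬T ∨ both]
(q → p) ∨ p = both ∨ both = both
((q → p) ∨ p) ∧ q = both ∧ T = both
both ∈ {T, both}.

Yes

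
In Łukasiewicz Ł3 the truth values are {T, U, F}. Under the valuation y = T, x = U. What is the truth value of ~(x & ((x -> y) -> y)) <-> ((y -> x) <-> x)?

U

x -> y = U -> T = T  [min(1, 1−½+1)]
(x -> y) -> y = T -> T = T
x & ((x -> y) -> y) = U & T = U
~(x & ((x -> y) -> y)) = ~U = U
y -> x = T -> U = U
(y -> x) <-> x = U <-> U = T
~(x & ((x -> y) -> y)) <-> ((y -> x) <-> x) = U <-> T = U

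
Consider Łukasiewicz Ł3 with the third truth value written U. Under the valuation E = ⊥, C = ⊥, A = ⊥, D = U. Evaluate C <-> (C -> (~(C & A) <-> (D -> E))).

⊥

C & A = ⊥ & ⊥ = ⊥
~(C & A) = ~⊥ = ⊤
D -> E = U -> ⊥ = U  [min(1, 1−½+0)]
~(C & A) <-> (D -> E) = ⊤ <-> U = U
C -> (~(C & A) <-> (D -> E)) = ⊥ -> U = ⊤
C <-> (C -> (~(C & A) <-> (D -> E))) = ⊥ <-> ⊤ = ⊥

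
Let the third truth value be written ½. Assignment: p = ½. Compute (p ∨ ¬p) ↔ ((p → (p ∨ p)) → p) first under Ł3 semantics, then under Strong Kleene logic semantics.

T; ½

In Ł3: ¬p = ¬½ = ½
p ∨ ¬p = ½ ∨ ½ = ½
p ∨ p = ½ ∨ ½ = ½
p → (p ∨ p) = ½ → ½ = T  [min(1, 1−½+½)]
(p → (p ∨ p)) → p = T → ½ = ½
(p ∨ ¬p) ↔ ((p → (p ∨ p)) → p) = ½ ↔ ½ = T
In Strong Kleene logic: ¬p = ¬½ = ½
p ∨ ¬p = ½ ∨ ½ = ½
p ∨ p = ½ ∨ ½ = ½
p → (p ∨ p) = ½ → ½ = ½  [¬½ ∨ ½]
(p → (p ∨ p)) → p = ½ → ½ = ½
(p ∨ ¬p) ↔ ((p → (p ∨ p)) → p) = ½ ↔ ½ = ½
They differ because Ł3 and Strong Kleene logic treat ½ differently under implication.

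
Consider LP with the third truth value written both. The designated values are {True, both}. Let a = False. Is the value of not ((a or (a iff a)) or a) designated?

No

a iff a = False iff False = True
a or (a iff a) = False or True = True
(a or (a iff a)) or a = True or False = True
not ((a or (a iff a)) or a) = not True = False
False ∉ {True, both}.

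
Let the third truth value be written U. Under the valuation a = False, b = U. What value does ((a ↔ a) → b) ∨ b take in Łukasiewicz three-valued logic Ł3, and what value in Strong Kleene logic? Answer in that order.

In Łukasiewicz three-valued logic Ł3: a ↔ a = False ↔ False = True
(a ↔ a) → b = True → U = U  [min(1, 1−1+½)]
((a ↔ a) → b) ∨ b = U ∨ U = U
In Strong Kleene logic: a ↔ a = False ↔ False = True
(a ↔ a) → b = True → U = U
((a ↔ a) → b) ∨ b = U ∨ U = U

U; U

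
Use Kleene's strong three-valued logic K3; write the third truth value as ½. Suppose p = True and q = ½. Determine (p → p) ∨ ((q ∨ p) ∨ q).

p → p = True → True = True
q ∨ p = ½ ∨ True = True
(q ∨ p) ∨ q = True ∨ ½ = True
(p → p) ∨ ((q ∨ p) ∨ q) = True ∨ True = True

True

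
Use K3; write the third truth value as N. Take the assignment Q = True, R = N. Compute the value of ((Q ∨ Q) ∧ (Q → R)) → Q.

Q ∨ Q = True ∨ True = True
Q → R = True → N = N  [¬True ∨ N]
(Q ∨ Q) ∧ (Q → R) = True ∧ N = N
((Q ∨ Q) ∧ (Q → R)) → Q = N → True = True

True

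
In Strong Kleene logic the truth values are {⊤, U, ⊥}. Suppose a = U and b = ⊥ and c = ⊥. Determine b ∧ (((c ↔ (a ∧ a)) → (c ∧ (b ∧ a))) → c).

⊥

a ∧ a = U ∧ U = U
c ↔ (a ∧ a) = ⊥ ↔ U = U
b ∧ a = ⊥ ∧ U = ⊥
c ∧ (b ∧ a) = ⊥ ∧ ⊥ = ⊥
(c ↔ (a ∧ a)) → (c ∧ (b ∧ a)) = U → ⊥ = U  [¬U ∨ ⊥]
((c ↔ (a ∧ a)) → (c ∧ (b ∧ a))) → c = U → ⊥ = U
b ∧ (((c ↔ (a ∧ a)) → (c ∧ (b ∧ a))) → c) = ⊥ ∧ U = ⊥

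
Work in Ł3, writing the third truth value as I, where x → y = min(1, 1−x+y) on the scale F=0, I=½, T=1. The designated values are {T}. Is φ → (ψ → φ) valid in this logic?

Every assignment of φ, ψ over {T, I, F} gives a value in {T}.
In particular, with φ=I, ψ=I: φ → (ψ → φ) = T.

Yes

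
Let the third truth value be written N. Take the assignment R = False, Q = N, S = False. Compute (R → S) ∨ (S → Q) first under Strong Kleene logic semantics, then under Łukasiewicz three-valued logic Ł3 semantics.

True; True

In Strong Kleene logic: R → S = False → False = True
S → Q = False → N = True  [¬False ∨ N]
(R → S) ∨ (S → Q) = True ∨ True = True
In Łukasiewicz three-valued logic Ł3: R → S = False → False = True
S → Q = False → N = True  [min(1, 1−0+½)]
(R → S) ∨ (S → Q) = True ∨ True = True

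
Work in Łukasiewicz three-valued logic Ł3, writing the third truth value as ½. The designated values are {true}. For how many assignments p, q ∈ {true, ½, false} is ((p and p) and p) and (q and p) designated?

1

Designated under: (p=true, q=true).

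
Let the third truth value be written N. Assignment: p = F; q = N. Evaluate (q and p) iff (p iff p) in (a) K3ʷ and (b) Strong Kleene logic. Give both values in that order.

In K3ʷ: q and p = N and F = N
p iff p = F iff F = T
(q and p) iff (p iff p) = N iff T = N
In Strong Kleene logic: q and p = N and F = F
p iff p = F iff F = T
(q and p) iff (p iff p) = F iff T = F
They differ because K3ʷ and Strong Kleene logic treat N differently under the binary connectives.

N; F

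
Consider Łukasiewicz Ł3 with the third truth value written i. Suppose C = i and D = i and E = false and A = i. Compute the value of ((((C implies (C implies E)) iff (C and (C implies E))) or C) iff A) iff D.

i

C implies E = i implies false = i  [min(1, 1−½+0)]
C implies (C implies E) = i implies i = true
C implies E = i implies false = i
C and (C implies E) = i and i = i
(C implies (C implies E)) iff (C and (C implies E)) = true iff i = i
((C implies (C implies E)) iff (C and (C implies E))) or C = i or i = i
(((C implies (C implies E)) iff (C and (C implies E))) or C) iff A = i iff i = true
((((C implies (C implies E)) iff (C and (C implies E))) or C) iff A) iff D = true iff i = i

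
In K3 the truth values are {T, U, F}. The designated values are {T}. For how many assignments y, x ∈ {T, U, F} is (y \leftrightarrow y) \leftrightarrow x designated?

Designated under: (y=T, x=T); (y=F, x=T).

2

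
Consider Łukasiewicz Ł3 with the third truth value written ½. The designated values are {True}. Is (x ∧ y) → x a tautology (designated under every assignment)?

Every assignment of x, y over {True, ½, False} gives a value in {True}.
In particular, with x=½, y=½: (x ∧ y) → x = True.

Yes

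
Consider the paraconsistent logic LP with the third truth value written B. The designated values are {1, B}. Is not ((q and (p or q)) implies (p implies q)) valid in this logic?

No

Countermodel: q=1, p=1 gives 0, which is not designated.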